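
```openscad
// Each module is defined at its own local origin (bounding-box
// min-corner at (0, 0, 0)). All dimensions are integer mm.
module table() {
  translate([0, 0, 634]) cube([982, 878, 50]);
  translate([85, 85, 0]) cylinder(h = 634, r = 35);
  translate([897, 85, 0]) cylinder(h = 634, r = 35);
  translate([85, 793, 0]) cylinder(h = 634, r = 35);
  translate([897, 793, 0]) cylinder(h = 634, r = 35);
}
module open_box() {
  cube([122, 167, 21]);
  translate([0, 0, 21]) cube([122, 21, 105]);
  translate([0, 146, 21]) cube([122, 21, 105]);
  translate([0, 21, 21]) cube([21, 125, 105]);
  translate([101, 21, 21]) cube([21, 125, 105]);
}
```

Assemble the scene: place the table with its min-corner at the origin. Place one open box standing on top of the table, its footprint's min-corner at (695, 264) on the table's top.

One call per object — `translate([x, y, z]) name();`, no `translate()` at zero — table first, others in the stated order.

table();
translate([695, 264, 684]) open_box();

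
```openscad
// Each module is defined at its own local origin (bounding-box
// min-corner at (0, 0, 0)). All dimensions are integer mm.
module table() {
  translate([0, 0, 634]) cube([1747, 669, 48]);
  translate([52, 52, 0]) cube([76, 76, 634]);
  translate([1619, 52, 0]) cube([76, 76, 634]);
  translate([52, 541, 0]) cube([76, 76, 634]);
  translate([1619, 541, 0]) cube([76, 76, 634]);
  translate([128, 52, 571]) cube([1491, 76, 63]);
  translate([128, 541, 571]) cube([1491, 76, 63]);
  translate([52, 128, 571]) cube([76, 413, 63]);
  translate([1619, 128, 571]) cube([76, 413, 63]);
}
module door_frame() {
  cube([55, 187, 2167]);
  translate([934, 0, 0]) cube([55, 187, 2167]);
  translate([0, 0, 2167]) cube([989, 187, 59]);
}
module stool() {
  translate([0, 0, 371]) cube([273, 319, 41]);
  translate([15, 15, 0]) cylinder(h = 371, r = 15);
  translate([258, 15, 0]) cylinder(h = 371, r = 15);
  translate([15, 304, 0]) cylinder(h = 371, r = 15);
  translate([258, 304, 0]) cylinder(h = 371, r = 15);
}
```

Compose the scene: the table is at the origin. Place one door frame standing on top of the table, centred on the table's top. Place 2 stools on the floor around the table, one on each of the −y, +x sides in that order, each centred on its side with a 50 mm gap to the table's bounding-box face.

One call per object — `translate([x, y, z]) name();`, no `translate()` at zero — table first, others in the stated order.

table();
translate([379, 241, 682]) door_frame();
translate([737, -369, 0]) stool();
translate([1797, 175, 0]) stool();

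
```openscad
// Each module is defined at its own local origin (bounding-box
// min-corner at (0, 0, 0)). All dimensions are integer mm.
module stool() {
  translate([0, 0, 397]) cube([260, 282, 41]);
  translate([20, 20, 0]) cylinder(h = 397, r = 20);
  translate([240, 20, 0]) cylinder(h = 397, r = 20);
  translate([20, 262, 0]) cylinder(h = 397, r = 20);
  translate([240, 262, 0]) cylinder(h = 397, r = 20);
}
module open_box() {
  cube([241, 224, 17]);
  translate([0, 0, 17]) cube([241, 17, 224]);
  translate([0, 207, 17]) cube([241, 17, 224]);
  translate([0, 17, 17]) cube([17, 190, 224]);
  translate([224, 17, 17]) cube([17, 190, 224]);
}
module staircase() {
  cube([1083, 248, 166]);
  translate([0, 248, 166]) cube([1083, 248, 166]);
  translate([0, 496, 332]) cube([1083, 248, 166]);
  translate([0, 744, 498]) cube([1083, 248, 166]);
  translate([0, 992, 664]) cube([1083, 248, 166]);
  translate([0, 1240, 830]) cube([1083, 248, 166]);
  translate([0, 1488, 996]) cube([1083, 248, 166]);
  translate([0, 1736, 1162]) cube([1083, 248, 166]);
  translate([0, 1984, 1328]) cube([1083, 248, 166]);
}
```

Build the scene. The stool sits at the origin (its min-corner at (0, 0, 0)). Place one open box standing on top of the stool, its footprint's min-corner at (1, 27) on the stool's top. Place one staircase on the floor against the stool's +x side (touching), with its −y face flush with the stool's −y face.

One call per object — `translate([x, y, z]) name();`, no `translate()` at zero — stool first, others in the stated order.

stool();
translate([1, 27, 438]) open_box();
translate([260, 0, 0]) staircase();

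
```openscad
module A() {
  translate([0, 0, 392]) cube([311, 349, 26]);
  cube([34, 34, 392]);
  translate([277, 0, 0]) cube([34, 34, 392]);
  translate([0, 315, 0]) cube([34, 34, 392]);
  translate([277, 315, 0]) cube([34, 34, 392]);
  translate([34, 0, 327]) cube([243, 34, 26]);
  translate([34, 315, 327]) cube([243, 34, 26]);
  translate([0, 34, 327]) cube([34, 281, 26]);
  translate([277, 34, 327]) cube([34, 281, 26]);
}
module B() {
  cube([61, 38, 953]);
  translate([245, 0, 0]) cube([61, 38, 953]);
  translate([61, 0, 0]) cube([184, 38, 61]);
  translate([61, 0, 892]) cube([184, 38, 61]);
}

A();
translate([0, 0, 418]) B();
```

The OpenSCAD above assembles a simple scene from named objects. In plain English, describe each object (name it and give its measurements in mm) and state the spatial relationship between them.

A is a four-legged stool. The seat is 311×349 mm, 26 mm thick, top at z = 418 mm. It stands on four square legs, each 34×34 mm in cross-section, from z = 0 to the seat underside, each flush with a corner of the seat. Four stretchers, 34 mm wide and 26 mm tall, connect adjacent legs with their undersides at z = 327 mm, each running between the inner faces of the legs it joins and aligned with the legs' outer faces on the other axis.

B is a picture frame with a 184×831 mm rectangular opening (x by z) and a uniform 61 mm border on every side. Frame depth is 38 mm along y. It is built from two vertical stiles running the full outside height and two horizontal rails spanning the gap between the stiles.

The picture frame is on top of the stool.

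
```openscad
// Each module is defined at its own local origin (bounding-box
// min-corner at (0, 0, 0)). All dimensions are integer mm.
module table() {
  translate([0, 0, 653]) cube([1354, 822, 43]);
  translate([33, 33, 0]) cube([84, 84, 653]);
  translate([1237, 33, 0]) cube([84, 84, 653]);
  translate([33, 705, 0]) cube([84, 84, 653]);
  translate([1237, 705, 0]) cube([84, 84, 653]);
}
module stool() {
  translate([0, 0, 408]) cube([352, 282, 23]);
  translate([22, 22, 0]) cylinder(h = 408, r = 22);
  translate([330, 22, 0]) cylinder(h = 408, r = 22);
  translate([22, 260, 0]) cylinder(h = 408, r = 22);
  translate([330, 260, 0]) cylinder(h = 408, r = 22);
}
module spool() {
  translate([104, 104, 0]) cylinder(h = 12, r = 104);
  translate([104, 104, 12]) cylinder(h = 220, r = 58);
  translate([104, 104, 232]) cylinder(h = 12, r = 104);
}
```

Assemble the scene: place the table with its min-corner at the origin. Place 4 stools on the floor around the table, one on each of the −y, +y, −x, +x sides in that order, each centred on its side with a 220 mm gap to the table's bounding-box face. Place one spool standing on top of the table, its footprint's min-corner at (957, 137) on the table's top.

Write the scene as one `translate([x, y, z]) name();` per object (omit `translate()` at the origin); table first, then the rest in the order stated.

table();
translate([501, -502, 0]) stool();
translate([501, 1042, 0]) stool();
translate([-572, 270, 0]) stool();
translate([1574, 270, 0]) stool();
translate([957, 137, 696]) spool();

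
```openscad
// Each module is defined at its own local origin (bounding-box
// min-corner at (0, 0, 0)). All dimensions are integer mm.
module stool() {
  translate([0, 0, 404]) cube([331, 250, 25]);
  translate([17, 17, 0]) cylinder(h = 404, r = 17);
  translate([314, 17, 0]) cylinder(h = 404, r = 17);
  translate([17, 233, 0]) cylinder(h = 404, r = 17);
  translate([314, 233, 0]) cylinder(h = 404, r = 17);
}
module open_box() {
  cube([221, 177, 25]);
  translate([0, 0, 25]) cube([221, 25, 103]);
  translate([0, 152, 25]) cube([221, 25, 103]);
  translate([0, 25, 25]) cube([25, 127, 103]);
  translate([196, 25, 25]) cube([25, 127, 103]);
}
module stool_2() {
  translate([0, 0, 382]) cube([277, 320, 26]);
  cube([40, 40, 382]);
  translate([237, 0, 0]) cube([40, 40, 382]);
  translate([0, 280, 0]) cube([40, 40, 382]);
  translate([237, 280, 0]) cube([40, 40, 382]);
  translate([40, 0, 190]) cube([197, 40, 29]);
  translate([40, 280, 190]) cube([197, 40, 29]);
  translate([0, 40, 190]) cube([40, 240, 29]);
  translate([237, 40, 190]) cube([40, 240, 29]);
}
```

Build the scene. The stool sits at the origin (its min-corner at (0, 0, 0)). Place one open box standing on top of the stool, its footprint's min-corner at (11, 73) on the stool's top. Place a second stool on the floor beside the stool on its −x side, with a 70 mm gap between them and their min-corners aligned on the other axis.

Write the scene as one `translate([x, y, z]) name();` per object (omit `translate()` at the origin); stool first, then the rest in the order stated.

stool();
translate([11, 73, 429]) open_box();
translate([-347, 0, 0]) stool_2();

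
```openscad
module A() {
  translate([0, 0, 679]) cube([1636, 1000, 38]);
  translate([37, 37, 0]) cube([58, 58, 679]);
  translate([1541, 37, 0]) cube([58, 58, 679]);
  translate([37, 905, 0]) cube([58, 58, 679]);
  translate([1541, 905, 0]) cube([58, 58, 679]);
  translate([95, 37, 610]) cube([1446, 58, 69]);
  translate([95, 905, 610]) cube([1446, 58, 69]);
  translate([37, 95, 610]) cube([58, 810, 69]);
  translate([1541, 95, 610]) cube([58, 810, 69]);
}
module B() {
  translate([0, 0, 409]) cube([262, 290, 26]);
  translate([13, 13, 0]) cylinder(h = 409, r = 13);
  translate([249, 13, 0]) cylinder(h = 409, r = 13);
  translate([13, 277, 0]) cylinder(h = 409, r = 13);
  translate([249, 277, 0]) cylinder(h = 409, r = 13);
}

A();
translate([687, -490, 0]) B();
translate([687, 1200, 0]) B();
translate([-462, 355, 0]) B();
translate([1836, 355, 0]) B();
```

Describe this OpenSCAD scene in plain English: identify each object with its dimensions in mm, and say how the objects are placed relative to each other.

A is a rectangular dining table. The top is 1636×1000×38 mm with its upper surface at z = 717 mm. It stands on four 58×58 mm square legs, each inset 37 mm from the nearest pair of top edges, running from the floor to the underside of the top. Four apron rails, 58 mm thick and 69 mm tall, run between adjacent legs with their top edges flush with the underside of the top and their outer faces flush with the legs' outer faces.

B is a four-legged stool. The seat is a 262×290×26 mm slab whose top surface is at z = 435 mm; four round legs, each 26 mm in diameter, run from the floor (z = 0) to the underside of the seat, each leg's axis is inset half a diameter from the nearest pair of seat edges (so the leg's bounding box is flush with the corner).

Four stools sit around the table at the −y, +y, −x, +x sides.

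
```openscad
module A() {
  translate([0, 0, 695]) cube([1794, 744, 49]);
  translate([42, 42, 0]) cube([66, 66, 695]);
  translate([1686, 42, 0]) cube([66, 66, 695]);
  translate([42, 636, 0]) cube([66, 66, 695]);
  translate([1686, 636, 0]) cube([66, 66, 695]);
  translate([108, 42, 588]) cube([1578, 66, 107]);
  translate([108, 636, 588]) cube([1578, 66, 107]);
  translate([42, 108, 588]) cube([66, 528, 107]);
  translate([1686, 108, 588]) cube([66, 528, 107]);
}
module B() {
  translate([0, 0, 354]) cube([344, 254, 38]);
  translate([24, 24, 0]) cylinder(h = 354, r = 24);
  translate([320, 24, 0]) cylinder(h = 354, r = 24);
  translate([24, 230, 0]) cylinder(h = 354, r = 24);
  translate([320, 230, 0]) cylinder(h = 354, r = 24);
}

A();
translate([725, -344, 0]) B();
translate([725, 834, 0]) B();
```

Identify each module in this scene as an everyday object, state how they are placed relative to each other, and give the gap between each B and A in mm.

Each stool's nearest face is 90 mm from the table's bounding box.

A is a table. B is a stool. Two stools sit around the table at the −y, +y sides. The gap between each stool and the table is 90 mm.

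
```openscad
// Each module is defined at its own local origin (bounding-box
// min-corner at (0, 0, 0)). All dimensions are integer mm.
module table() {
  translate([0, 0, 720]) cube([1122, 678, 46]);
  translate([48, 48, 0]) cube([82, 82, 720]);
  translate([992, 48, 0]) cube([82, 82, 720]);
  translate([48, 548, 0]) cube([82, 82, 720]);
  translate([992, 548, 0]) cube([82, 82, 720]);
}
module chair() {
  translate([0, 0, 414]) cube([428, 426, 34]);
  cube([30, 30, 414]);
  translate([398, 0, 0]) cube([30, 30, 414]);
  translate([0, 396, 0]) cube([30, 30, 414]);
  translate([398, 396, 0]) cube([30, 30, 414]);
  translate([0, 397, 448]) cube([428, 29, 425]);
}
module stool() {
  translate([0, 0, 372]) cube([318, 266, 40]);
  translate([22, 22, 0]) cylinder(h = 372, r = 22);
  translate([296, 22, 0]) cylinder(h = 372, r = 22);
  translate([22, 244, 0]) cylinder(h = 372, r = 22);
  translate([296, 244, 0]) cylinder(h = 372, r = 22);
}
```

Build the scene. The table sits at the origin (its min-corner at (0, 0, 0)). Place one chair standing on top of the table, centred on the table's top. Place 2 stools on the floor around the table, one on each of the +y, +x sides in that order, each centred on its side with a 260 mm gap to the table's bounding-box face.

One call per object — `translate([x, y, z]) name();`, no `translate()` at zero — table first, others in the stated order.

table();
translate([347, 126, 766]) chair();
translate([402, 938, 0]) stool();
translate([1382, 206, 0]) stool();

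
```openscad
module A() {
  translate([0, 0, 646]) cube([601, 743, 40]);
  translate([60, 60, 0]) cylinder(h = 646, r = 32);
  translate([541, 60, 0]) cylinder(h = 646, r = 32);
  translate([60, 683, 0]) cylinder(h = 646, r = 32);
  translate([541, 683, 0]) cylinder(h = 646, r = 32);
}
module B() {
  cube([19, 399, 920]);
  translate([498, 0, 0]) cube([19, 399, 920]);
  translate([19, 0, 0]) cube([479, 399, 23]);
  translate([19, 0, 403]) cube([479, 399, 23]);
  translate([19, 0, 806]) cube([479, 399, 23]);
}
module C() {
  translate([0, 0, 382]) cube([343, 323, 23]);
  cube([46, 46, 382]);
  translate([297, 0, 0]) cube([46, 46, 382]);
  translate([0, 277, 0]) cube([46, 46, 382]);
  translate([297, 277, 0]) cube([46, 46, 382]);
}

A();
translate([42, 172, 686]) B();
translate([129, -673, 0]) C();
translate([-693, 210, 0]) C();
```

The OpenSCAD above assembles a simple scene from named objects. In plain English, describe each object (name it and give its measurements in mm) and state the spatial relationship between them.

A is a rectangular dining table. The top is 601×743×40 mm with its upper surface at z = 686 mm. It stands on four round legs of 64 mm diameter, each leg's bounding box inset 28 mm from the nearest pair of top edges, running from the floor to the underside of the top.

B is an open bookshelf. Two side panels, each 19 mm thick, 399 mm deep and 920 mm tall, stand 517 mm apart (outside-to-outside). Between them sit 3 shelves, each 23 mm thick and 399 mm deep, spanning the full gap between the sides. The bottom shelf rests on the floor (its underside at z = 0) and the clear gap between one shelf's top and the next shelf's underside is 380 mm.

C is a four-legged stool. The seat is 343×323 mm, 23 mm thick, top at z = 405 mm. It stands on four square legs, each 46×46 mm in cross-section, from z = 0 to the seat underside, each flush with a corner of the seat.

The bookshelf is on top of the table, centred. Two stools sit around the table at the −y, −x sides.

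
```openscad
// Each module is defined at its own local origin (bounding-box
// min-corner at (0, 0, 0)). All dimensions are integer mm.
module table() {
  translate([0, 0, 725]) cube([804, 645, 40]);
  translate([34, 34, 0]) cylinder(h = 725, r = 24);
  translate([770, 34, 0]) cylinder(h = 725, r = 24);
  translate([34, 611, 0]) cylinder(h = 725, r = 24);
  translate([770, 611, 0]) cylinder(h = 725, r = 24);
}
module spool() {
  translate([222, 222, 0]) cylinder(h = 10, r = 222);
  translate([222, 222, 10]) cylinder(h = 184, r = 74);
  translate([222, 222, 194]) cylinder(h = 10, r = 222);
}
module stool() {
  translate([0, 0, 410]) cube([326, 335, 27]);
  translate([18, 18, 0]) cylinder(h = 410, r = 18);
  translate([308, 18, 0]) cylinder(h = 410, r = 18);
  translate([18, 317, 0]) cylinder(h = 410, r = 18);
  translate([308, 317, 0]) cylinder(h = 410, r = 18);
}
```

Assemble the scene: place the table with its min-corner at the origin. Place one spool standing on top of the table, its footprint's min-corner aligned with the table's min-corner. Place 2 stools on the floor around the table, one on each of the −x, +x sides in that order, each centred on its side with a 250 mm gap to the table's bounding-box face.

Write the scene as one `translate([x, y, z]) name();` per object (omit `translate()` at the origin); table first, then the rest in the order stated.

table();
translate([0, 0, 765]) spool();
translate([-576, 155, 0]) stool();
translate([1054, 155, 0]) stool();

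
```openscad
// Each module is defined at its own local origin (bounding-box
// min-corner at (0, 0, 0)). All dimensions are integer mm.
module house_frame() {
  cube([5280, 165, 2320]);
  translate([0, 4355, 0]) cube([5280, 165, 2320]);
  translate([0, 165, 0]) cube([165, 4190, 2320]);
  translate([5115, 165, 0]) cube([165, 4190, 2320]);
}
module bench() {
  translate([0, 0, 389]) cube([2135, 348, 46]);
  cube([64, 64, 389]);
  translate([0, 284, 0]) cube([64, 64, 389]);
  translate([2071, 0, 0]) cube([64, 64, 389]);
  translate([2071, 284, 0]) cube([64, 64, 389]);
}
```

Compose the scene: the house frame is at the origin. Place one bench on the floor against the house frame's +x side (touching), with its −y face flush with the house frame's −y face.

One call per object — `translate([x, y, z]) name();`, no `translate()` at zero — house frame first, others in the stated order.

house_frame();
translate([5280, 0, 0]) bench();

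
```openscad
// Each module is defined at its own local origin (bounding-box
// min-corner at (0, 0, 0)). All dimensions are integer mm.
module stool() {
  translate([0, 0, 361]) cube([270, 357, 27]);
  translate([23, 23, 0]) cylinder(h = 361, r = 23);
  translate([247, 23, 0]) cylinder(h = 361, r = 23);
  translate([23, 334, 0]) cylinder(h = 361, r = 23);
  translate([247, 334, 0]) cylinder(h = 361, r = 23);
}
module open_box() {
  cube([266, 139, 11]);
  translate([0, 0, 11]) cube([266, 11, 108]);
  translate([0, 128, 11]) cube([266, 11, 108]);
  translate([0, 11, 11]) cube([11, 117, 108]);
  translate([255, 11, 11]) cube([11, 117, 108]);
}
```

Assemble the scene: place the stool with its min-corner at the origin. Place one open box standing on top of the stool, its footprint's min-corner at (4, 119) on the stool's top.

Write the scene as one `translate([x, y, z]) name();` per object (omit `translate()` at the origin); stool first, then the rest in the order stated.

stool();
translate([4, 119, 388]) open_box();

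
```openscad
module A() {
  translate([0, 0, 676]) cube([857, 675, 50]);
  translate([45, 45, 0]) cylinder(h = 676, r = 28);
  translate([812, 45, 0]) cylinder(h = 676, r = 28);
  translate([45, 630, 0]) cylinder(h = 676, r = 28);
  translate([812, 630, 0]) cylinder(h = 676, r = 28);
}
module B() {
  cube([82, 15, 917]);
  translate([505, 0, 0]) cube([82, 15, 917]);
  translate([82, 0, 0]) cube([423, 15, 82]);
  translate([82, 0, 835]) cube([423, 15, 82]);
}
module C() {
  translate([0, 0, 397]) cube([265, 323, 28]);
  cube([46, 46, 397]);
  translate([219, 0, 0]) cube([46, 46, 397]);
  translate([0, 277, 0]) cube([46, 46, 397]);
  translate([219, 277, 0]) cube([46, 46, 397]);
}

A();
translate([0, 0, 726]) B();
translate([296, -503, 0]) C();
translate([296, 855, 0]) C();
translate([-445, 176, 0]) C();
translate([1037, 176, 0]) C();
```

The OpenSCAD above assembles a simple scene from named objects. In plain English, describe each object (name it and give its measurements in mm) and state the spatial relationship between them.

A is a table with a 857×675 mm rectangular top, 50 mm thick, top surface at z = 726 mm, supported by four round legs of 56 mm diameter, each leg's bounding box inset 17 mm from the nearest pair of top edges, running from the floor.

B is a picture frame with a 423×753 mm rectangular opening (x by z) and a uniform 82 mm border on every side. Frame depth is 15 mm along y. It is built from two vertical stiles running the full outside height and two horizontal rails spanning the gap between the stiles.

C is a simple wooden stool: a rectangular seat 265 mm (x) by 323 mm (y), 28 mm thick, top face at z = 425 mm, on four square legs, each 46×46 mm in cross-section. The legs rest on z = 0, each flush with a corner of the seat.

The picture frame is on top of the table. Four stools sit around the table at the −y, +y, −x, +x sides.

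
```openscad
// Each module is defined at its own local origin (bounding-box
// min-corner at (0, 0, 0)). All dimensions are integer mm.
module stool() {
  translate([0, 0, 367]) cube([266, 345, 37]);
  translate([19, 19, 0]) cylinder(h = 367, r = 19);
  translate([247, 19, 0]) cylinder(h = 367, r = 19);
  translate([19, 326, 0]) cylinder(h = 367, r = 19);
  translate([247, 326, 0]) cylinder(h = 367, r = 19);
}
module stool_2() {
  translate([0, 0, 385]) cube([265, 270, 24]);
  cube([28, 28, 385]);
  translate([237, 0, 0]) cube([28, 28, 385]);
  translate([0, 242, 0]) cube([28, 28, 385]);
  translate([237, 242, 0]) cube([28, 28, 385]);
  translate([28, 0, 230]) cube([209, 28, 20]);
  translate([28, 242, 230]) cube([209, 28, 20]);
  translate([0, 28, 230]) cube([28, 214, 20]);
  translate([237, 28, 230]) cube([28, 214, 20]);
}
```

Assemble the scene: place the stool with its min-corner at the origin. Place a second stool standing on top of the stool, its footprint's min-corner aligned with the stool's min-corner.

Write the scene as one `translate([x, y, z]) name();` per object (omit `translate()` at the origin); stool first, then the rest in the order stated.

stool();
translate([0, 0, 404]) stool_2();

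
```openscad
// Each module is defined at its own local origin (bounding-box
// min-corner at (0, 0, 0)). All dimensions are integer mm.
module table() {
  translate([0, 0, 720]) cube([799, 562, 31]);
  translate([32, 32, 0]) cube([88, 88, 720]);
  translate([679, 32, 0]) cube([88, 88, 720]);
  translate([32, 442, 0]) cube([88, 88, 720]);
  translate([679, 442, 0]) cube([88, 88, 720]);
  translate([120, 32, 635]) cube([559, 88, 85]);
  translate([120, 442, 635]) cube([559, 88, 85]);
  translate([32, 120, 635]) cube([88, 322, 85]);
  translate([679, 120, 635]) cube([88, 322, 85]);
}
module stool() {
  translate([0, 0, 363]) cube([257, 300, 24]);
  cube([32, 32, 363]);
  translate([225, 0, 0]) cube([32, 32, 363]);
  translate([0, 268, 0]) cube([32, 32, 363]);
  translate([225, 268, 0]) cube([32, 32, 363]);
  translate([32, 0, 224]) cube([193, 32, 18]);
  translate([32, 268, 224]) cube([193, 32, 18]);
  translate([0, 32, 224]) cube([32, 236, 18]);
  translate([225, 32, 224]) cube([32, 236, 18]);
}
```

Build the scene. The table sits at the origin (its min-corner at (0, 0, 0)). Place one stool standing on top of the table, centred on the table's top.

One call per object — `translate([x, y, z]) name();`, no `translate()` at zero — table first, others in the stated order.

table();
translate([271, 131, 751]) stool();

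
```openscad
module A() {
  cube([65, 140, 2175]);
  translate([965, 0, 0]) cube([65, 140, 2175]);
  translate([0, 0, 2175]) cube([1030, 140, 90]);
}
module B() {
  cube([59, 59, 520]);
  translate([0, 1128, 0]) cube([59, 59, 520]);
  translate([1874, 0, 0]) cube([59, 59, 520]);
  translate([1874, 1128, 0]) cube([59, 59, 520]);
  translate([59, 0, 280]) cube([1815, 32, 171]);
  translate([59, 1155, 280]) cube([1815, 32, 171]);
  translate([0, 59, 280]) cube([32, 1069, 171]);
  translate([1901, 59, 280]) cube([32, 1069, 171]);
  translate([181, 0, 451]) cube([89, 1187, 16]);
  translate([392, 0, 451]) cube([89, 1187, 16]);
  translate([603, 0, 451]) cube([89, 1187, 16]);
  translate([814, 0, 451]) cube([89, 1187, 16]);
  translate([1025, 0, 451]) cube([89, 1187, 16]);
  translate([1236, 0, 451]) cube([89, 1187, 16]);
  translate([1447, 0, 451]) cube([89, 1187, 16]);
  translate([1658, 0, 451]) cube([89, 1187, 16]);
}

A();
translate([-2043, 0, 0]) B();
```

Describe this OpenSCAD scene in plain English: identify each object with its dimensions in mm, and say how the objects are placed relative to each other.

A is a door frame. The clear opening is 900 mm wide and 2175 mm high. Two 65 mm wide jambs, 140 mm deep, stand either side of the opening from the floor to the top of the opening. A 90 mm thick head sits across the top of both jambs, spanning the full outside width of the frame.

B is a bed frame 1933 mm long (x) by 1187 mm wide (y). Four 59×59 mm corner posts, 520 mm tall, at the corners of the footprint. Four rails of 32 mm thickness and 171 mm height run between adjacent posts with their undersides at z = 280 mm, their outer faces flush with the outside of the frame (the two x-running rails run between the posts' inner faces; the two y-running rails run between the posts' inner faces). 8 slats, each 89 mm wide (x) and 16 mm thick, lie across the top of the two x-running rails, running the full 1187 mm width of the frame in y; the slats are evenly spaced along x between the inner faces of the end posts with equal gaps (rounded down to the nearest mm) at the −x end and between each pair — any rounding remainder accumulates at the +x end.

The bed frame is on the floor beside the door frame on its −x side.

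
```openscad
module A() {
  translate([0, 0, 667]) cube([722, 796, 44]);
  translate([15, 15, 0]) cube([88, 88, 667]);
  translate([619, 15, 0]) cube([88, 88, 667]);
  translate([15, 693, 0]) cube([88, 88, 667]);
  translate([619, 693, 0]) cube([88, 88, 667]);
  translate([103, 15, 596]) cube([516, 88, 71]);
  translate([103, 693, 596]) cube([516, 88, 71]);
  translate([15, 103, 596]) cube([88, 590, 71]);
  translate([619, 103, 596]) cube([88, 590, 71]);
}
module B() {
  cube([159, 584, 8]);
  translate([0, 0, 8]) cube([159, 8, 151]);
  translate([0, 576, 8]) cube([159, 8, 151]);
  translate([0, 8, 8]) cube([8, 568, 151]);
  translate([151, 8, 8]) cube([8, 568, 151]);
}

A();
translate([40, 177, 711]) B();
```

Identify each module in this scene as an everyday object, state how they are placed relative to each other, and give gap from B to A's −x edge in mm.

A is a table. B is an open box. The open box is on top of the table. The gap from the open box to the table's −x edge is 40 mm.

The open box's min-x is at 40; the table's min-x is 0; gap = 40 mm.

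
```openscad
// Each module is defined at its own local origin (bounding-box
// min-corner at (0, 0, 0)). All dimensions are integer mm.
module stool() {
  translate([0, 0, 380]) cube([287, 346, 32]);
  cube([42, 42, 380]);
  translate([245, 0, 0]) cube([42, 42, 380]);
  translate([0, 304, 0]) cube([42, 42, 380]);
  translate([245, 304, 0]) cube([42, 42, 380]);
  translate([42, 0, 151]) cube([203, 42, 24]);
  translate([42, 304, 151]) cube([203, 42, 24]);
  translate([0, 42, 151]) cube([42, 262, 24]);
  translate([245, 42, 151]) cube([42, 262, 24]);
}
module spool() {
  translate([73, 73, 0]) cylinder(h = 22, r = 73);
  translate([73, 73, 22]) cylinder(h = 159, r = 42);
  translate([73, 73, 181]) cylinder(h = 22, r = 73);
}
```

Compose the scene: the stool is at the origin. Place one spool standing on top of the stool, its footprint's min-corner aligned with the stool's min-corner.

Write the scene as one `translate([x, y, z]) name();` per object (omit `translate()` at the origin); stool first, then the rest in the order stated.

stool();
translate([0, 0, 412]) spool();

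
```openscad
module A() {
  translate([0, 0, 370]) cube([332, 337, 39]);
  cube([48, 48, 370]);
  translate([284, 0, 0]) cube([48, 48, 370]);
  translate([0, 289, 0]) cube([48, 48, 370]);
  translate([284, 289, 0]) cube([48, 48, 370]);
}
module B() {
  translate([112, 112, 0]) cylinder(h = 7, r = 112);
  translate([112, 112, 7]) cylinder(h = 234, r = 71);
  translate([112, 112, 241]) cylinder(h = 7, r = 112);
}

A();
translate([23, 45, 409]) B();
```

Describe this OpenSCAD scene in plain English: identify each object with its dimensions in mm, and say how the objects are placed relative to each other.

A is a four-legged stool. The seat is a 332×337×39 mm slab whose top surface is at z = 409 mm; four square legs, each 48×48 mm in cross-section, run from the floor (z = 0) to the underside of the seat, each flush with a corner of the seat.

B is a spool: two coaxial disc flanges of radius 112 mm and thickness 7 mm, joined by a core cylinder of radius 71 mm and height 234 mm. The lower flange rests on z = 0 and the three cylinders share a vertical axis.

The spool is on top of the stool.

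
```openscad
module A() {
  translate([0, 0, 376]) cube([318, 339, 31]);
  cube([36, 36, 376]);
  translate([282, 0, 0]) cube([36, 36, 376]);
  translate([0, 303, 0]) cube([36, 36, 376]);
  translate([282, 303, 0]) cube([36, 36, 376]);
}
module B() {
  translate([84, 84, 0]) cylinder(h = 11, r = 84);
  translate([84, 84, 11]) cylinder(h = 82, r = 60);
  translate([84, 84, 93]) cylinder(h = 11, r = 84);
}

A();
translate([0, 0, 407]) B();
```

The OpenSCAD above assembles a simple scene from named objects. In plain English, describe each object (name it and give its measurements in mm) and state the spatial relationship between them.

A is a four-legged stool. The seat is a 318×339×31 mm slab whose top surface is at z = 407 mm; four square legs, each 36×36 mm in cross-section, run from the floor (z = 0) to the underside of the seat, each flush with a corner of the seat.

B is a spool: two coaxial disc flanges of radius 84 mm and thickness 11 mm, joined by a core cylinder of radius 60 mm and height 82 mm. The lower flange rests on z = 0 and the three cylinders share a vertical axis.

The spool is on top of the stool.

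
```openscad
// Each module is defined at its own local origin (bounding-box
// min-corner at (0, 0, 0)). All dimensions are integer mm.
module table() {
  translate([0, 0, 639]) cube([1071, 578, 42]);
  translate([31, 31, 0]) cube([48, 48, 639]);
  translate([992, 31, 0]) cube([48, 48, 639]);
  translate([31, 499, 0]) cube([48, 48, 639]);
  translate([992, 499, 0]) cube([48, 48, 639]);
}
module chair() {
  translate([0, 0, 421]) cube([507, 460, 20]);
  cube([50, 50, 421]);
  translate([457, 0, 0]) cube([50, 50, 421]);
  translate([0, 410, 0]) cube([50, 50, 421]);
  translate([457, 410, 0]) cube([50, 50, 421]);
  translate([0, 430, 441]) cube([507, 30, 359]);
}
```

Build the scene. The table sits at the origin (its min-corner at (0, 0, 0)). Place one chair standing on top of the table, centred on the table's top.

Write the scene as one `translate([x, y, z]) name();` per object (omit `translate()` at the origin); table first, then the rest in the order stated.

table();
translate([282, 59, 681]) chair();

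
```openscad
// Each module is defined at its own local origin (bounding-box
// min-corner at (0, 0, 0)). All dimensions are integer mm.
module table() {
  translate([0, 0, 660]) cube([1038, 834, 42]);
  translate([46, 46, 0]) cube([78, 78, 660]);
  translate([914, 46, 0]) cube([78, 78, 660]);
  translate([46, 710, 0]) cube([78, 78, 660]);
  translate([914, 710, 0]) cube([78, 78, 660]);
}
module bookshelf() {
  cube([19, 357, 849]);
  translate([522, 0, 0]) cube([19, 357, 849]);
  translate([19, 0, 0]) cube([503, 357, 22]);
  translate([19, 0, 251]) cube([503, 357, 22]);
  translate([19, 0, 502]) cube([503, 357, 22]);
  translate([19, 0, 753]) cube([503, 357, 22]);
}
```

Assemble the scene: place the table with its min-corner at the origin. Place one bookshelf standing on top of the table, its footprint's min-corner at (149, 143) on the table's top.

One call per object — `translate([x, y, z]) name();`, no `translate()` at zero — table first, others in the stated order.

table();
translate([149, 143, 702]) bookshelf();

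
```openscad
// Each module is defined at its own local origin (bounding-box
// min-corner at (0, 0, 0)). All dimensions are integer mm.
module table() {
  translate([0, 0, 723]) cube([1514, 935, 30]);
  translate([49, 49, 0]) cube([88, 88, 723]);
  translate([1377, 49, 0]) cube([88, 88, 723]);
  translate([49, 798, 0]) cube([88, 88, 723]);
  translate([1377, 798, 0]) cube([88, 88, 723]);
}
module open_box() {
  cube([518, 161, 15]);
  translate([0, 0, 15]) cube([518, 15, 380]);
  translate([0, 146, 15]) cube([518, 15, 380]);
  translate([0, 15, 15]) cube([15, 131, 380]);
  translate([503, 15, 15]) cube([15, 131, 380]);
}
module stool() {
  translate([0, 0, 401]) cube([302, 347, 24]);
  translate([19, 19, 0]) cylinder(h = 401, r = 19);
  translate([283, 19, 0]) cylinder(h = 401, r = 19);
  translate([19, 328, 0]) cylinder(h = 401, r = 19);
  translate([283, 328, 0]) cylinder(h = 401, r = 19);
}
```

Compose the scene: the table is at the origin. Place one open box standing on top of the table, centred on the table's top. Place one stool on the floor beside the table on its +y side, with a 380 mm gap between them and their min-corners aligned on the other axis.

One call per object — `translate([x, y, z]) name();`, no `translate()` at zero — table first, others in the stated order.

table();
translate([498, 387, 753]) open_box();
translate([0, 1315, 0]) stool();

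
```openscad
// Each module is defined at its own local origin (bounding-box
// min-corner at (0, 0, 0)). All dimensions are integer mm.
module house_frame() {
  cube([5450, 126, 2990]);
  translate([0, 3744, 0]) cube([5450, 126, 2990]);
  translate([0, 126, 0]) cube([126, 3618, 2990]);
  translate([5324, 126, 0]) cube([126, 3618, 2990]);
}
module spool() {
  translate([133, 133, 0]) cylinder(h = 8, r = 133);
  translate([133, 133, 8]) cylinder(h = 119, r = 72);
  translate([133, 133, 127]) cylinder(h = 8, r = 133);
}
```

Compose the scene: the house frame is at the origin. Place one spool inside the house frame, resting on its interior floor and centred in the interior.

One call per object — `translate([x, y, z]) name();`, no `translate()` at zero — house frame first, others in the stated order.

house_frame();
translate([2592, 1802, 0]) spool();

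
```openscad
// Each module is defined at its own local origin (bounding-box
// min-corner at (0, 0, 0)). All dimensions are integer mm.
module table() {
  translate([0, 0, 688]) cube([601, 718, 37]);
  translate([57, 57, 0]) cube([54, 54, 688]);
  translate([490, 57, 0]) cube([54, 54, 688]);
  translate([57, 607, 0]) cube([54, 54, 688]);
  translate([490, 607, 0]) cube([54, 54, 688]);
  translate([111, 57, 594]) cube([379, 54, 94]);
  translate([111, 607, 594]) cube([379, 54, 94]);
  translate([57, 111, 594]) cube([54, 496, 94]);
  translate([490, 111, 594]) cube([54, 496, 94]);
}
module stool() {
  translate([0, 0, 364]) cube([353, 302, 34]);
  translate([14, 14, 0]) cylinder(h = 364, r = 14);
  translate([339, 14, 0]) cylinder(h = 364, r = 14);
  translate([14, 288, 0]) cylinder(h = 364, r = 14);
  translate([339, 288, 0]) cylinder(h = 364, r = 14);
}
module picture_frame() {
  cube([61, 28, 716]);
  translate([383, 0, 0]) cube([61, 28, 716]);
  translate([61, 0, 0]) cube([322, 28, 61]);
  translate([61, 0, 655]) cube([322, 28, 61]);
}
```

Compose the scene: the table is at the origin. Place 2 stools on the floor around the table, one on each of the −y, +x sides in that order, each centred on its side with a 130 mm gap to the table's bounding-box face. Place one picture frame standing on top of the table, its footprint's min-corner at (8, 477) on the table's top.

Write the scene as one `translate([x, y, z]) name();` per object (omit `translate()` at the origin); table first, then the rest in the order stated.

table();
translate([124, -432, 0]) stool();
translate([731, 208, 0]) stool();
translate([8, 477, 725]) picture_frame();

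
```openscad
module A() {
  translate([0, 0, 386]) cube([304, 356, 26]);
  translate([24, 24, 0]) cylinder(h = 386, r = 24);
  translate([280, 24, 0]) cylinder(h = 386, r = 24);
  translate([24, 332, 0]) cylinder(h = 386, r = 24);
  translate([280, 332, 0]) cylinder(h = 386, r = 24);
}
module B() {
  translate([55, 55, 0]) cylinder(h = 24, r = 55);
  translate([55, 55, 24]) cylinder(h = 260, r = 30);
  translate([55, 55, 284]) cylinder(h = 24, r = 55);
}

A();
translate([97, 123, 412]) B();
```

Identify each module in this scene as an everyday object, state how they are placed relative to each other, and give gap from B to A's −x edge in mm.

The spool's min-x is at 97; the stool's min-x is 0; gap = 97 mm.

A is a stool. B is a spool. The spool is on top of the stool, centred. The gap from the spool to the stool's −x edge is 97 mm.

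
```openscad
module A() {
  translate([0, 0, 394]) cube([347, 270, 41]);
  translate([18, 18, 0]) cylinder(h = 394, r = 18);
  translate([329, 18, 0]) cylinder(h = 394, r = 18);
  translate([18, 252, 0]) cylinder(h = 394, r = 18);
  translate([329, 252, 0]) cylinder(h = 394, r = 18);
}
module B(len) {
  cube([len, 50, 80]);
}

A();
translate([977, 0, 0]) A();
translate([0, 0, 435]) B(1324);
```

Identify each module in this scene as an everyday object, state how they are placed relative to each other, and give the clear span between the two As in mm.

Second stool starts at x = 977; first ends at x = 347; clear span = 977 − 347 = 630 mm.

A is a stool. B is a beam. A beam spans the tops of two stools. The clear span between the two stools is 630 mm.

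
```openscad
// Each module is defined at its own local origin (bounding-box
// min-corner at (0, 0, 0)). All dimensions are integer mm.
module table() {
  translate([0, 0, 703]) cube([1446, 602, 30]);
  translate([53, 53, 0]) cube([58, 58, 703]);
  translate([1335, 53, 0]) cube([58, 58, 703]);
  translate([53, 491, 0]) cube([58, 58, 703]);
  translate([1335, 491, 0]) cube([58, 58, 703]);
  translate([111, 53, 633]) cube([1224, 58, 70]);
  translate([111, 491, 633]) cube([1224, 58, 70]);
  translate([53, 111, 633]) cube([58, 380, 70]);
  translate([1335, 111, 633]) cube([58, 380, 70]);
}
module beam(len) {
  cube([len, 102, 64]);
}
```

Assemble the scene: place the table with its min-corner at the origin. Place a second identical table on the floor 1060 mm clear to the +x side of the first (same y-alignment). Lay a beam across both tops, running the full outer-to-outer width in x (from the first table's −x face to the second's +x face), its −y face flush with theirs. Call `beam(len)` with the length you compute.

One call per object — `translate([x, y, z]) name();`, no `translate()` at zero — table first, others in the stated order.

table();
translate([2506, 0, 0]) table();
translate([0, 0, 733]) beam(3952);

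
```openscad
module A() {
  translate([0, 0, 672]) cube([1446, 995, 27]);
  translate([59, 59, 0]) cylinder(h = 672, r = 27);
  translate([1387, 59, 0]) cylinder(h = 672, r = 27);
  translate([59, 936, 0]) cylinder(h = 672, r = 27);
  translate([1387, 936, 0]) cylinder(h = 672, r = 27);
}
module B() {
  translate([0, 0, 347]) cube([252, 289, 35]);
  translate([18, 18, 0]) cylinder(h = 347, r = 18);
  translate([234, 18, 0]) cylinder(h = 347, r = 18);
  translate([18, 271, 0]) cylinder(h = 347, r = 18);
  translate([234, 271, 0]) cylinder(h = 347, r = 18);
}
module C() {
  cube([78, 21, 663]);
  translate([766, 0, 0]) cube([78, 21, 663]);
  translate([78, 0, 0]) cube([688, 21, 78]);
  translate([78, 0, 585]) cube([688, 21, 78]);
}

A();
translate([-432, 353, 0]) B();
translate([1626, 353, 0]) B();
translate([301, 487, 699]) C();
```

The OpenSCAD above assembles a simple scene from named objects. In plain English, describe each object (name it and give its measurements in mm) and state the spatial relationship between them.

A is a table with a 1446×995 mm rectangular top, 27 mm thick, top surface at z = 699 mm, supported by four round legs of 54 mm diameter, each leg's bounding box inset 32 mm from the nearest pair of top edges, running from the floor.

B is a four-legged stool. The seat is 252×289 mm, 35 mm thick, top at z = 382 mm. It stands on four round legs, each 36 mm in diameter, from z = 0 to the seat underside, each leg's axis is inset half a diameter from the nearest pair of seat edges (so the leg's bounding box is flush with the corner).

C is a picture frame with a 688×507 mm rectangular opening (x by z) and a uniform 78 mm border on every side. Frame depth is 21 mm along y. It is built from two vertical stiles running the full outside height and two horizontal rails spanning the gap between the stiles.

Two stools sit around the table at the −x, +x sides. The picture frame is on top of the table, centred.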